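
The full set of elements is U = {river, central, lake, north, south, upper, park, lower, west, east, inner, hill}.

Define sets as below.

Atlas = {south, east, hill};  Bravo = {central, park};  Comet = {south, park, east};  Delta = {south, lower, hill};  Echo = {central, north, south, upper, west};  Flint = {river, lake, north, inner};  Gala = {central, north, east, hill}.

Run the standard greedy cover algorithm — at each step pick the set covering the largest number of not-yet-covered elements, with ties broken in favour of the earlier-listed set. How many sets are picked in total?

5

Greedy: pick Echo (covers 5 new) → pick Flint (covers 3 new) → pick Atlas (covers 2 new) → pick Bravo (covers 1 new) → pick Delta (covers 1 new). Total picks: 5.
(The true minimum cover uses only 4 sets, so greedy is not optimal here.)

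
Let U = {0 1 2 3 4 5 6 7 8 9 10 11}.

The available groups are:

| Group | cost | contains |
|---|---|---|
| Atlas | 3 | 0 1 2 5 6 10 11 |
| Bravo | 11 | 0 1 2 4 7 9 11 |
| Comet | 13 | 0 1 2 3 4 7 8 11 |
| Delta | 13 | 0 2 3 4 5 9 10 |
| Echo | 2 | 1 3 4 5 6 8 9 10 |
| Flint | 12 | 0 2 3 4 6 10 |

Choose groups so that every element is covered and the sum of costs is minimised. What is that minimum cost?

13

Bravo, Echo together cover every element (Bravo ∪ Echo = {0, 1, 2, 3, 4, 5, 6, 7, 8, 9, 10, 11}); total cost 11 + 2 = 13.
The greedy pick Echo, Atlas, Bravo costs 16; no covering selection beats 13.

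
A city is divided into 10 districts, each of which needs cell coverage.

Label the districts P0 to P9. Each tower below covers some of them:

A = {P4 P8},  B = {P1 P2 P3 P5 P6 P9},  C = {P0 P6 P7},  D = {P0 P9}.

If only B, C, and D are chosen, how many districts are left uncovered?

2

Union of B, C, D = {P0, P1, P2, P3, P5, P6, P7, P9}.
Not covered: P4, P8 — 2 districts.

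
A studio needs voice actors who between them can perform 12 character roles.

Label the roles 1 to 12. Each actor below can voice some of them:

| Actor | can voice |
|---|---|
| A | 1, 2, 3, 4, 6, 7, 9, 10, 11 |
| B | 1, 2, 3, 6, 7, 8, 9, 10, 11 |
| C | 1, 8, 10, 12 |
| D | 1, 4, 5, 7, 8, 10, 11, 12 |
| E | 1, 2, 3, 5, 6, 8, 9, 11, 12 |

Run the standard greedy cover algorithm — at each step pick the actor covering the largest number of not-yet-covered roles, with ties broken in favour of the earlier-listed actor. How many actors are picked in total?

Greedy: pick A (covers 9 new) → pick D (covers 3 new). Total picks: 2.

2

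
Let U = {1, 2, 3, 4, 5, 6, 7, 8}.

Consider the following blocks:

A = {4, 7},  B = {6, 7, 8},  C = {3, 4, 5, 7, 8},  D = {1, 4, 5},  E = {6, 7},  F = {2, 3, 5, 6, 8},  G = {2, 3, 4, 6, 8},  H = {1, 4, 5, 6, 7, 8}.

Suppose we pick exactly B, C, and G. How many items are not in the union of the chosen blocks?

1

Union of B, C, G = {2, 3, 4, 5, 6, 7, 8}.
Not covered: 1 — 1 item.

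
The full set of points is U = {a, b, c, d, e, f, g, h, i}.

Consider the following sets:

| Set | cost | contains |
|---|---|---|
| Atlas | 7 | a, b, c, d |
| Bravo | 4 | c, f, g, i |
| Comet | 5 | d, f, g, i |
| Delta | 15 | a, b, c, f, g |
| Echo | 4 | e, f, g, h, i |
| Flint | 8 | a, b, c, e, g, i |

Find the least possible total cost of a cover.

Atlas, Echo together cover every point (Atlas ∪ Echo = {a, b, c, d, e, f, g, h, i}); total cost 7 + 4 = 11.
No covering selection has total cost below 11.

11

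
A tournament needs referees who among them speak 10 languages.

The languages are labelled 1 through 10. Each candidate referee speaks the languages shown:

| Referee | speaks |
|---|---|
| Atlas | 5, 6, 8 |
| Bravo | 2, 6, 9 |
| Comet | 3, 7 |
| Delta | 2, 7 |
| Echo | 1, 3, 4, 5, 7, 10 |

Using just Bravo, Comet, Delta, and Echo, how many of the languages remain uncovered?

Union of Bravo, Comet, Delta, Echo = {1, 2, 3, 4, 5, 6, 7, 9, 10}.
Not covered: 8 — 1 language.

1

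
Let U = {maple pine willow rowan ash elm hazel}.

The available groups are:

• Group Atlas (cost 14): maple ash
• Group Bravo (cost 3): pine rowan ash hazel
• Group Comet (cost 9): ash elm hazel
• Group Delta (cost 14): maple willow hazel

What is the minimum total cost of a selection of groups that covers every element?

26

Bravo, Comet, Delta together cover every element (Bravo ∪ Comet ∪ Delta = {maple, pine, willow, rowan, ash, elm, hazel}); total cost 3 + 9 + 14 = 26.
No covering selection has total cost below 26.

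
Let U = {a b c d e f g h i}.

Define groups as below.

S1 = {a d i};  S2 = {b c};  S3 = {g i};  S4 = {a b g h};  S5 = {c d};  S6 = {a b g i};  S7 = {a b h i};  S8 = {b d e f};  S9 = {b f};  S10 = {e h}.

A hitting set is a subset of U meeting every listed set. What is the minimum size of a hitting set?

4

Take T = {c, f, h, i}. Each listed group contains at least one of these, so T is a hitting set of size 4.
The groups S3, S5, S9, S10 are pairwise disjoint, so any hitting set needs a separate element for each — at least 4. Hence 4 is optimal.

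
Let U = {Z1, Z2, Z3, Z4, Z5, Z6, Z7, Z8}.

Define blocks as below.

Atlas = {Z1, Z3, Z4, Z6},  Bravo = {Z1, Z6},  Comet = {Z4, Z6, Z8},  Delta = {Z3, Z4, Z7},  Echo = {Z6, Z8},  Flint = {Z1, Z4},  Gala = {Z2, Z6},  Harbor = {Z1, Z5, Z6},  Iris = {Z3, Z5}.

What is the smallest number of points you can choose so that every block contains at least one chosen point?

3

Take H = {Z3, Z4, Z6}. Each listed block contains at least one of these, so H is a hitting set of size 3.
The blocks Flint, Gala, Iris are pairwise disjoint, so any hitting set needs a separate point for each — at least 3. Hence 3 is optimal.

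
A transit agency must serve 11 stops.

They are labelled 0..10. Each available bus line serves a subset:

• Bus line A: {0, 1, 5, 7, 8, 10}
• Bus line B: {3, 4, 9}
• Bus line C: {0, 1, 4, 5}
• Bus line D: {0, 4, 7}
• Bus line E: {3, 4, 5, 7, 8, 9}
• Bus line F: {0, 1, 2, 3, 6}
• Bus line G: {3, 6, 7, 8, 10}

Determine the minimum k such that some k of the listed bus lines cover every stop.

3

Take {A, E, F}. Their union is {0, 1, 2, 3, 4, 5, 6, 7, 8, 9, 10}, which is all 11 stops.
Only F contains 2, so F is forced; the remaining 6 stops need at least 2 more bus lines (each remaining bus line adds at most 5) — so at least 3 bus lines are needed, and 3 is optimal.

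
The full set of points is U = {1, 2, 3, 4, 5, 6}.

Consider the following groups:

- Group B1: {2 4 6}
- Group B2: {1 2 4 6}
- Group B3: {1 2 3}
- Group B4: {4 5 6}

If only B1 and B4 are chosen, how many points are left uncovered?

2

Union of B1, B4 = {2, 4, 5, 6}.
Not covered: 1, 3 — 2 points.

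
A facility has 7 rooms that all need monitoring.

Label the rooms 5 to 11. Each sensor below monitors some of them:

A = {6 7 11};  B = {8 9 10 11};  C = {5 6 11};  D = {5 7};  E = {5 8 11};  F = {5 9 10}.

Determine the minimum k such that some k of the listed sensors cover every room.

A and B and E together: A ∪ B ∪ E = {5, 6, 7, 8, 9, 10, 11} — every room is covered.
No 2 of the 6 sensors cover everything (all 15 combinations miss at least one room), so 3 is optimal.

3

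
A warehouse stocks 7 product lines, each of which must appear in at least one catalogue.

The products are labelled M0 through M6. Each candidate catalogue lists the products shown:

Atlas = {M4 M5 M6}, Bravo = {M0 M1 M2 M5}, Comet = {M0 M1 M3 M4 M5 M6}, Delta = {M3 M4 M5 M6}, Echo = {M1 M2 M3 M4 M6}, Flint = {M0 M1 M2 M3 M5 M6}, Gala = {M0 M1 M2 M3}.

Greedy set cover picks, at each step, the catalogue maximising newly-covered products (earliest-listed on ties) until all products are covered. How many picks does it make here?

2

Greedy: pick Comet (covers 6 new) → pick Bravo (covers 1 new). Total picks: 2.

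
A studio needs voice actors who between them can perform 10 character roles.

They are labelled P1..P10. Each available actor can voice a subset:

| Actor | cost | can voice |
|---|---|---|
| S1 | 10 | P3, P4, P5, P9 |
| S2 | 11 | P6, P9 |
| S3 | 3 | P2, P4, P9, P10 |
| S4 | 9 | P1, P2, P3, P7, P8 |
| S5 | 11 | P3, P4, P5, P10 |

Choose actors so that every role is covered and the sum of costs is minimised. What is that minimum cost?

S2, S4, S5 together cover every role (S2 ∪ S4 ∪ S5 = {P1, P2, P3, P4, P5, P6, P7, P8, P9, P10}); total cost 11 + 9 + 11 = 31.
The greedy pick S3, S4, S1, S2 costs 33; no covering selection beats 31.

31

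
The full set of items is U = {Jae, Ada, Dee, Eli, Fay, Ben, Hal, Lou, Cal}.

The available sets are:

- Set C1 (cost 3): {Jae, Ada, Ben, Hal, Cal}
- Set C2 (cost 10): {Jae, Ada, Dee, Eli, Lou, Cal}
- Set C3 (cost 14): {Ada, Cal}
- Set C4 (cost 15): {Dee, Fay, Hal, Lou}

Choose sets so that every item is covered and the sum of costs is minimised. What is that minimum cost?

C1, C2, C4 together cover every item (C1 ∪ C2 ∪ C4 = {Jae, Ada, Dee, Eli, Fay, Ben, Hal, Lou, Cal}); total cost 3 + 10 + 15 = 28.
No covering selection has total cost below 28.

28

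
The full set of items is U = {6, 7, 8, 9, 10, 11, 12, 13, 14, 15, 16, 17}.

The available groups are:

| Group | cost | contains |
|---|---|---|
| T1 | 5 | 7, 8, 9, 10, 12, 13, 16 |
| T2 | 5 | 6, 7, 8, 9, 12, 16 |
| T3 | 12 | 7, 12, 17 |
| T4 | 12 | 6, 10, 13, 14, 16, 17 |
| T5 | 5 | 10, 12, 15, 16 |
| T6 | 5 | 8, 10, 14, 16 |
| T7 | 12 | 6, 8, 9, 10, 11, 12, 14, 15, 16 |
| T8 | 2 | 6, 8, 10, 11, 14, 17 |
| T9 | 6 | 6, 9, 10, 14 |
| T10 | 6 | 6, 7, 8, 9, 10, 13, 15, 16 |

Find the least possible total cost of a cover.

12

T1, T5, T8 together cover every item (T1 ∪ T5 ∪ T8 = {6, 7, 8, 9, 10, 11, 12, 13, 14, 15, 16, 17}); total cost 5 + 5 + 2 = 12.
No covering selection has total cost below 12.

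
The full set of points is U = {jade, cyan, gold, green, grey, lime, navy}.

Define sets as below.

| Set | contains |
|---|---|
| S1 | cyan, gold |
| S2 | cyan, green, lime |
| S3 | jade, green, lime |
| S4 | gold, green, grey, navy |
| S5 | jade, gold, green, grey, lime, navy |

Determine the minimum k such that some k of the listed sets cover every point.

2

S1 and S5 cover everything between them: the union {jade, cyan, gold, green, grey, lime, navy} is all of U.
No single set has all 7 points (the largest, S5, has 6), so 2 is optimal.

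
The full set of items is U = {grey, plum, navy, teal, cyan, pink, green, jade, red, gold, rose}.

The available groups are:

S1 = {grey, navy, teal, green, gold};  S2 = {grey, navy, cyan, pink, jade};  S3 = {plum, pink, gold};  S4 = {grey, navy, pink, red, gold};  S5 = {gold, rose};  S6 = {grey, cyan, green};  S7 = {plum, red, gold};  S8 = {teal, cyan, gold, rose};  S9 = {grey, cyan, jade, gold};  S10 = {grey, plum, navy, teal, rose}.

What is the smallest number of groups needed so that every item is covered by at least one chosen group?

S1 and S2 and S4 and S10 together: S1 ∪ S2 ∪ S4 ∪ S10 = {grey, plum, navy, teal, cyan, pink, green, jade, red, gold, rose} — every item is covered.
No 3 of the 10 groups cover everything (all 120 combinations miss at least one item), so 4 is optimal.

4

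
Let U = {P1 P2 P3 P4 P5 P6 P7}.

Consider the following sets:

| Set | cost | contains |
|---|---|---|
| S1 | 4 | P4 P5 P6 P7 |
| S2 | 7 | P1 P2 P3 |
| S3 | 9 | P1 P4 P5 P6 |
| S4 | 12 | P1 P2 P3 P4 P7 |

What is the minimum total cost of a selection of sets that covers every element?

S1, S2 together cover every element (S1 ∪ S2 = {P1, P2, P3, P4, P5, P6, P7}); total cost 4 + 7 = 11.
No covering selection has total cost below 11.

11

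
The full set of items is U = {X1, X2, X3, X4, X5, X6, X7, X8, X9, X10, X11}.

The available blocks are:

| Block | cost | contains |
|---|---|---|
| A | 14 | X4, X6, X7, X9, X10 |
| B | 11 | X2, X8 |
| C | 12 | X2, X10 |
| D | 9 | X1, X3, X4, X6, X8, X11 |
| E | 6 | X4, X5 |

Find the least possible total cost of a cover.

A, B, D, E together cover every item (A ∪ B ∪ D ∪ E = {X1, X2, X3, X4, X5, X6, X7, X8, X9, X10, X11}); total cost 14 + 11 + 9 + 6 = 40.
No covering selection has total cost below 40.

40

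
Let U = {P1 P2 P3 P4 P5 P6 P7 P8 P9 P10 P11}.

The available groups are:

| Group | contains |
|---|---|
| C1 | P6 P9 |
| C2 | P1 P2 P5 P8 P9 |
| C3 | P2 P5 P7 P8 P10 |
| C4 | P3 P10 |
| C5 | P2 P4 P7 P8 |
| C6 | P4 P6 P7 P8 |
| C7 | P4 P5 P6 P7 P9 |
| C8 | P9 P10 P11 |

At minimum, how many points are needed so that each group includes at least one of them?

The 3 points {P4, P9, P10} hit every group.
The groups C1, C4, C5 are pairwise disjoint, so any hitting set needs a separate point for each — at least 3. Hence 3 is optimal.

3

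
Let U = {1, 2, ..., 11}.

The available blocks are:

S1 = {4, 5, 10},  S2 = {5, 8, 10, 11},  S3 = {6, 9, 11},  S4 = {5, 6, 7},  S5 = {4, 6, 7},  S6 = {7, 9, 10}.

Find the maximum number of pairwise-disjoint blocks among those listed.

S1, S3 are pairwise disjoint (S1={4,5,10}; S3={6,9,11}).
Every remaining block overlaps one of these, and no 3 of the listed blocks are pairwise disjoint, so 2 is the maximum.

2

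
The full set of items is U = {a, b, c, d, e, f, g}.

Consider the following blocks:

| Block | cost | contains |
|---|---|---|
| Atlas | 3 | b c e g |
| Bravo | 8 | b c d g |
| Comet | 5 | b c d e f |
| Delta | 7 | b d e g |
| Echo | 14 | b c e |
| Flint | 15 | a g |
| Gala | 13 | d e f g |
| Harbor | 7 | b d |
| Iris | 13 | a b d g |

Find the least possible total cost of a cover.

18

Comet, Iris together cover every item (Comet ∪ Iris = {a, b, c, d, e, f, g}); total cost 5 + 13 = 18.
The greedy pick Atlas, Comet, Iris costs 21; no covering selection beats 18.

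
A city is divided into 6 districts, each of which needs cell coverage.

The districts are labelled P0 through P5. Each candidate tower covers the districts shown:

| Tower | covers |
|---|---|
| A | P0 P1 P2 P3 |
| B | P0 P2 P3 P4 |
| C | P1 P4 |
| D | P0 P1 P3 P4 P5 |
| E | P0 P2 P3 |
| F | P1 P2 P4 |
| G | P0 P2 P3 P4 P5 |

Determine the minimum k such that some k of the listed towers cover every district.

2

C and G together: C ∪ G = {P0, P1, P2, P3, P4, P5} — every district is covered.
No single tower has all 6 districts (the largest, D, has 5), so 2 is optimal.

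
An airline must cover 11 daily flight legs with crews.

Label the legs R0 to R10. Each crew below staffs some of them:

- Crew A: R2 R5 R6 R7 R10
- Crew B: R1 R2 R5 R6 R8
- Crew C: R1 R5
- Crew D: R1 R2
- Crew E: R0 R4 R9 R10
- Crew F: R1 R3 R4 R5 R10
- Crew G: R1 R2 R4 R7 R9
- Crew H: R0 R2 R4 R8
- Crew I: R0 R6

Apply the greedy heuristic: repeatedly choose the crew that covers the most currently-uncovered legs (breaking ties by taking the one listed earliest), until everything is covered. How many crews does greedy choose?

4

Greedy: pick A (covers 5 new) → pick E (covers 3 new) → pick B (covers 2 new) → pick F (covers 1 new). Total picks: 4.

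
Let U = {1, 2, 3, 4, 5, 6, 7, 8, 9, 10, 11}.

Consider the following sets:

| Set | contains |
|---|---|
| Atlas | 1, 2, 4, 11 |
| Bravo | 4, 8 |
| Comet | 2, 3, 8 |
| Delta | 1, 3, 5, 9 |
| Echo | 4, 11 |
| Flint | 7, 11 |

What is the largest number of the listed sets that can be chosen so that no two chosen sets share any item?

3

Bravo, Delta, Flint are pairwise disjoint (Bravo={4,8}; Delta={1,3,5,9}; Flint={7,11}).
Every remaining set overlaps one of these, and no 4 of the listed sets are pairwise disjoint, so 3 is the maximum.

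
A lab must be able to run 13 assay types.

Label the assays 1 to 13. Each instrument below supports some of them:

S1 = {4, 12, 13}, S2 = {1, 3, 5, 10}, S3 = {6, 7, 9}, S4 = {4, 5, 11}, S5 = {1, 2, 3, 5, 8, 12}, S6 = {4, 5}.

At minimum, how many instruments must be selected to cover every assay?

5

Take {S1, S2, S3, S4, S5}. Their union is {1, 2, 3, 4, 5, 6, 7, 8, 9, 10, 11, 12, 13}, which is all 13 assays.
No 4 of the 6 instruments cover everything (all 15 combinations miss at least one assay), so 5 is optimal.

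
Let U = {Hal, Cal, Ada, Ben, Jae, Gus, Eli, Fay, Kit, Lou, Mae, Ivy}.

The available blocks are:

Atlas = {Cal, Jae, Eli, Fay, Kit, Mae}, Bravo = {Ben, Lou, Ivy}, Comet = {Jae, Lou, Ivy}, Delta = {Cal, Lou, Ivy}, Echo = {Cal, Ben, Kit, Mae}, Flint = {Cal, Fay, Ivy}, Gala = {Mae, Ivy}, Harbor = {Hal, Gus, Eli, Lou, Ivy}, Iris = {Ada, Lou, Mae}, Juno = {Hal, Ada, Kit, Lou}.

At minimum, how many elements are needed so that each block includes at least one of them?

The 3 elements {Ada, Kit, Ivy} hit every block.
No choice of 2 elements meets every block, so 3 is the minimum.

3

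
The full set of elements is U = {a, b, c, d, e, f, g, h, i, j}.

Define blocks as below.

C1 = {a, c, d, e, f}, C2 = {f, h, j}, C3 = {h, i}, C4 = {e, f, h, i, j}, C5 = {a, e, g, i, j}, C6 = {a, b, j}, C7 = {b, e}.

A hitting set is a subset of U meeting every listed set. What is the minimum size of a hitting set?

The 3 elements {e, i, j} hit every block.
No choice of 2 elements meets every block, so 3 is the minimum.

3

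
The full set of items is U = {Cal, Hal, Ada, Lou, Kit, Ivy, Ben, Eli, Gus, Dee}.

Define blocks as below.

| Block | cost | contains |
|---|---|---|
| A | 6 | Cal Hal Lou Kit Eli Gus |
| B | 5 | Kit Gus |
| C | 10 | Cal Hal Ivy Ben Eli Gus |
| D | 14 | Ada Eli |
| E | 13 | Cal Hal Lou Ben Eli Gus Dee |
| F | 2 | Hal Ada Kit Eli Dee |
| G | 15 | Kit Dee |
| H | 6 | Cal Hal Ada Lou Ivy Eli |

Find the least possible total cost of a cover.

18

C, F, H together cover every item (C ∪ F ∪ H = {Cal, Hal, Ada, Lou, Kit, Ivy, Ben, Eli, Gus, Dee}); total cost 10 + 2 + 6 = 18.
No covering selection has total cost below 18.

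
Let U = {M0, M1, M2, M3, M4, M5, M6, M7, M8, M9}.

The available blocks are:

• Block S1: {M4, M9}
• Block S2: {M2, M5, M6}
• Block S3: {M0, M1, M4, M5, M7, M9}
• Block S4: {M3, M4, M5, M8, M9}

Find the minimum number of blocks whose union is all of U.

3

Take {S2, S3, S4}. Their union is {M0, M1, M2, M3, M4, M5, M6, M7, M8, M9}, which is all 10 elements.
Only S3 contains M0, so S3 is forced; the remaining 4 elements need at least 2 more blocks (each remaining block adds at most 2) — so at least 3 blocks are needed, and 3 is optimal.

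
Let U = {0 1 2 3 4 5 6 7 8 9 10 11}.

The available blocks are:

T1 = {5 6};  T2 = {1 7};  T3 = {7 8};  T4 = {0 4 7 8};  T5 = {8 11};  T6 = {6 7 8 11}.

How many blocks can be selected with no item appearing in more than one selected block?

3

T1, T2, T5 are pairwise disjoint (T1={5,6}; T2={1,7}; T5={8,11}).
Every remaining block overlaps one of these, and no 4 of the listed blocks are pairwise disjoint, so 3 is the maximum.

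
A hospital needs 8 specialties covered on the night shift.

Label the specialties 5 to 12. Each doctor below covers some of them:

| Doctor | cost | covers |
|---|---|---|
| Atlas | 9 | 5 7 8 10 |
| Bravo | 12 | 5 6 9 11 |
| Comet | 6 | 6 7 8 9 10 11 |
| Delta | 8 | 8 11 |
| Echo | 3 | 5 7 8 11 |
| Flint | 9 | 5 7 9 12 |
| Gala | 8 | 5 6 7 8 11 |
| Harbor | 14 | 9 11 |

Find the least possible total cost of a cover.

15

Comet, Flint together cover every specialty (Comet ∪ Flint = {5, 6, 7, 8, 9, 10, 11, 12}); total cost 6 + 9 = 15.
The greedy pick Echo, Comet, Flint costs 18; no covering selection beats 15.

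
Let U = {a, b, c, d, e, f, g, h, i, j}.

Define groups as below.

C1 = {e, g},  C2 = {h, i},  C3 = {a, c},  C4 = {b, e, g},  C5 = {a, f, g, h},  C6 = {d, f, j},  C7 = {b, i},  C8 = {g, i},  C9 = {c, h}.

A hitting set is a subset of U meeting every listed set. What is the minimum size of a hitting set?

4

Take T = {c, g, i, j}. Each listed group contains at least one of these, so T is a hitting set of size 4.
The groups C1, C2, C3, C6 are pairwise disjoint, so any hitting set needs a separate item for each — at least 4. Hence 4 is optimal.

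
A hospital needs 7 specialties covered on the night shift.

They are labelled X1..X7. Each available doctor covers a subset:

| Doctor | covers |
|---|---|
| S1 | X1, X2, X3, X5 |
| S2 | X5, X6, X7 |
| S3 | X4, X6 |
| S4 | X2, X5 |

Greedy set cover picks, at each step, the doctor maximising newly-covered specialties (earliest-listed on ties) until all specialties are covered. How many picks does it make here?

3

Greedy: pick S1 (covers 4 new) → pick S2 (covers 2 new) → pick S3 (covers 1 new). Total picks: 3.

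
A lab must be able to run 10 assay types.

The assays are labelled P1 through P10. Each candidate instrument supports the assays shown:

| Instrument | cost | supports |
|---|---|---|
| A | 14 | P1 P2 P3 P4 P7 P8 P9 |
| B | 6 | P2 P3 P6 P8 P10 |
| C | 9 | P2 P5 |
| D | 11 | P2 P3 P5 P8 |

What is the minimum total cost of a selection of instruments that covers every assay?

29

A, B, C together cover every assay (A ∪ B ∪ C = {P1, P2, P3, P4, P5, P6, P7, P8, P9, P10}); total cost 14 + 6 + 9 = 29.
No covering selection has total cost below 29.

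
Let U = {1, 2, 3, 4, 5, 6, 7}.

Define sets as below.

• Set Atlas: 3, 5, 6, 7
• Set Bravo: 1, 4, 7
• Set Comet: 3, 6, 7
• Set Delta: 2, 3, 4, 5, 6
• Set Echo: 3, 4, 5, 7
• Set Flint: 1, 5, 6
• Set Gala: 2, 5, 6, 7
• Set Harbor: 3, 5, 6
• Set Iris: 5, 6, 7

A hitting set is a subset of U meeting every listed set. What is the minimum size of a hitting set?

2

The 2 items {5, 7} hit every set.
The sets Bravo, Harbor are pairwise disjoint, so any hitting set needs a separate item for each — at least 2. Hence 2 is optimal.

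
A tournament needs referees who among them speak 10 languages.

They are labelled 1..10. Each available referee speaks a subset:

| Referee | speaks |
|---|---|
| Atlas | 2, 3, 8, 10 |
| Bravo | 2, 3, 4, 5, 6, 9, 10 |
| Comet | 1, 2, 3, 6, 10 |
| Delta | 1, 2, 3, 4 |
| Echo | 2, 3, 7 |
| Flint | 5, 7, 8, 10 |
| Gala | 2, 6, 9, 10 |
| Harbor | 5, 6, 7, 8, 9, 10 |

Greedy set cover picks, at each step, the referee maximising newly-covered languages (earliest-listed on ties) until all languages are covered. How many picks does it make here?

3

Greedy: pick Bravo (covers 7 new) → pick Flint (covers 2 new) → pick Comet (covers 1 new). Total picks: 3.
(The true minimum cover uses only 2 referees, so greedy is not optimal here.)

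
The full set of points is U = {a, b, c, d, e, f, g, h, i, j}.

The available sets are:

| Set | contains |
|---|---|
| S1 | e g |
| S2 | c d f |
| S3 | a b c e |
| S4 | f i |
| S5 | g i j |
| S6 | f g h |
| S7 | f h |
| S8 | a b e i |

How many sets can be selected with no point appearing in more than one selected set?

S3, S5, S7 are pairwise disjoint (S3={a,b,c,e}; S5={g,i,j}; S7={f,h}).
Every remaining set overlaps one of these, and no 4 of the listed sets are pairwise disjoint, so 3 is the maximum.

3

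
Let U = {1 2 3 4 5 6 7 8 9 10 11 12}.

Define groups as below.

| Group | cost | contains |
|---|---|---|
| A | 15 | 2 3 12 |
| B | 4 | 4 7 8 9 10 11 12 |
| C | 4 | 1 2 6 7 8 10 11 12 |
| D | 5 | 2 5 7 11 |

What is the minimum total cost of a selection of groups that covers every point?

A, B, C, D together cover every point (A ∪ B ∪ C ∪ D = {1, 2, 3, 4, 5, 6, 7, 8, 9, 10, 11, 12}); total cost 15 + 4 + 4 + 5 = 28.
No covering selection has total cost below 28.

28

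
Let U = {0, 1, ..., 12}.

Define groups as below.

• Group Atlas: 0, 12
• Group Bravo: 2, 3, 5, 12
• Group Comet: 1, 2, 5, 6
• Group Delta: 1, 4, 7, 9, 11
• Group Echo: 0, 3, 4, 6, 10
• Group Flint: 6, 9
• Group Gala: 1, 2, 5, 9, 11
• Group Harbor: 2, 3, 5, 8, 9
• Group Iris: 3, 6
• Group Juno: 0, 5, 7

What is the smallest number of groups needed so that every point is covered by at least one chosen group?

4

Bravo and Delta and Echo and Harbor together: Bravo ∪ Delta ∪ Echo ∪ Harbor = {0, 1, 2, 3, 4, 5, 6, 7, 8, 9, 10, 11, 12} — every point is covered.
No 3 of the 10 groups cover everything (all 120 combinations miss at least one point), so 4 is optimal.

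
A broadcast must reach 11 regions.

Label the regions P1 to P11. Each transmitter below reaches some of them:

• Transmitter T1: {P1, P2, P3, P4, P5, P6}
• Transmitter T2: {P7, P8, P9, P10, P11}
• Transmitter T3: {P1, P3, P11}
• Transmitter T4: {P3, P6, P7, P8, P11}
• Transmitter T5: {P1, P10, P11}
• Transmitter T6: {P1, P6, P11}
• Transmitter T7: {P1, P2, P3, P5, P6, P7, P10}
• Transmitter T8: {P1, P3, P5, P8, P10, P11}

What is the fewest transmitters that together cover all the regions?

2

T1 and T2 together: T1 ∪ T2 = {P1, P2, P3, P4, P5, P6, P7, P8, P9, P10, P11} — every region is covered.
No single transmitter has all 11 regions (the largest, T7, has 7), so 2 is optimal.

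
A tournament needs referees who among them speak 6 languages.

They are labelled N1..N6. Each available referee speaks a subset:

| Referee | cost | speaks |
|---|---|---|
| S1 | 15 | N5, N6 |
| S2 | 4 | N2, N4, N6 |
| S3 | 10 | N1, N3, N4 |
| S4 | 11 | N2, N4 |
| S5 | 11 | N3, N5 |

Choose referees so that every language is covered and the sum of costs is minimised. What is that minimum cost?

25

S2, S3, S5 together cover every language (S2 ∪ S3 ∪ S5 = {N1, N2, N3, N4, N5, N6}); total cost 4 + 10 + 11 = 25.
No covering selection has total cost below 25.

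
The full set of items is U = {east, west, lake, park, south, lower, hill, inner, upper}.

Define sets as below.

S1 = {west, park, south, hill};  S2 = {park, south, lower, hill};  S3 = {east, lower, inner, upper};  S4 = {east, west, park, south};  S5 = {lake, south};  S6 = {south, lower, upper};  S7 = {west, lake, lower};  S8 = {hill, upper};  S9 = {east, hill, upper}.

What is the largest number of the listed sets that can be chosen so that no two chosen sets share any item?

S5, S8 are pairwise disjoint (S5={lake,south}; S8={hill,upper}).
Every remaining set overlaps one of these, and no 3 of the listed sets are pairwise disjoint, so 2 is the maximum.

2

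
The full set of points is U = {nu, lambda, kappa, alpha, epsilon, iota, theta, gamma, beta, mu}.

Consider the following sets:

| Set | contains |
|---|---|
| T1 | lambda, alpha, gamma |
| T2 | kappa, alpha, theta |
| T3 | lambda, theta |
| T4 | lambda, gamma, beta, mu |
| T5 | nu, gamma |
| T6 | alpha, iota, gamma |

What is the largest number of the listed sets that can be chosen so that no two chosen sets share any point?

T3, T6 are pairwise disjoint (T3={lambda,theta}; T6={alpha,iota,gamma}).
Every remaining set overlaps one of these, and no 3 of the listed sets are pairwise disjoint, so 2 is the maximum.

2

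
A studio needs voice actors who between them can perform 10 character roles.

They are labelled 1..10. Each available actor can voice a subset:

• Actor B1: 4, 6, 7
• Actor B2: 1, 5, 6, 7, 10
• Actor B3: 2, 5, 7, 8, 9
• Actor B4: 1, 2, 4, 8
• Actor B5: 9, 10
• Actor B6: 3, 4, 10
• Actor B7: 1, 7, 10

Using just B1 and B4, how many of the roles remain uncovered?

4

Union of B1, B4 = {1, 2, 4, 6, 7, 8}.
Not covered: 3, 5, 9, 10 — 4 roles.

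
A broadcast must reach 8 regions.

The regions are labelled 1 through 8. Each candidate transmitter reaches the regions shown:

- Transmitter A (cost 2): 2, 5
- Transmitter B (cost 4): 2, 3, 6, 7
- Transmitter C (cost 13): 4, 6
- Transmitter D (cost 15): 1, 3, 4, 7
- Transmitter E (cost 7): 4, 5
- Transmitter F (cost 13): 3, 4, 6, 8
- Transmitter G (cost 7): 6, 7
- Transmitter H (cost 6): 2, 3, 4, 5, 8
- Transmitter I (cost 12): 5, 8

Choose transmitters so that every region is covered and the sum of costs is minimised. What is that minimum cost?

B, D, H together cover every region (B ∪ D ∪ H = {1, 2, 3, 4, 5, 6, 7, 8}); total cost 4 + 15 + 6 = 25.
The greedy pick A, B, H, D costs 27; no covering selection beats 25.

25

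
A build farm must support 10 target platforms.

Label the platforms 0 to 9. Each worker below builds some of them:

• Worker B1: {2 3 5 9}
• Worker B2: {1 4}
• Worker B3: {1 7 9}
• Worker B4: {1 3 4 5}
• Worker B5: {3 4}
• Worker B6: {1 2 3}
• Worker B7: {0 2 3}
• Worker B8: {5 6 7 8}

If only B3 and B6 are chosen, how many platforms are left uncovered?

Union of B3, B6 = {1, 2, 3, 7, 9}.
Not covered: 0, 4, 5, 6, 8 — 5 platforms.

5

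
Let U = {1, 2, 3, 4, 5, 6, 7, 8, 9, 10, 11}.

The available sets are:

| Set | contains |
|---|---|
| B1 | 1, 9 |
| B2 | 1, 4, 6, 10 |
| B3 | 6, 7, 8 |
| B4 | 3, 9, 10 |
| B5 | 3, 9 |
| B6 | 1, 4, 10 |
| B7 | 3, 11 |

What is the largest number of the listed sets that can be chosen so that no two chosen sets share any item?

3

B3, B6, B7 are pairwise disjoint (B3={6,7,8}; B6={1,4,10}; B7={3,11}).
Every remaining set overlaps one of these, and no 4 of the listed sets are pairwise disjoint, so 3 is the maximum.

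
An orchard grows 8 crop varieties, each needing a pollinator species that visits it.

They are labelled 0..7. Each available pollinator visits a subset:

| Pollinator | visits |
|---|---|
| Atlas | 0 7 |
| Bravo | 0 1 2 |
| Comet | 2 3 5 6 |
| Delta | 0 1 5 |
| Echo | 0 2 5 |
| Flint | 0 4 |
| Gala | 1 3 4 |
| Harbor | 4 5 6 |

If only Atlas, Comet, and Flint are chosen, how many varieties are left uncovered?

Union of Atlas, Comet, Flint = {0, 2, 3, 4, 5, 6, 7}.
Not covered: 1 — 1 variety.

1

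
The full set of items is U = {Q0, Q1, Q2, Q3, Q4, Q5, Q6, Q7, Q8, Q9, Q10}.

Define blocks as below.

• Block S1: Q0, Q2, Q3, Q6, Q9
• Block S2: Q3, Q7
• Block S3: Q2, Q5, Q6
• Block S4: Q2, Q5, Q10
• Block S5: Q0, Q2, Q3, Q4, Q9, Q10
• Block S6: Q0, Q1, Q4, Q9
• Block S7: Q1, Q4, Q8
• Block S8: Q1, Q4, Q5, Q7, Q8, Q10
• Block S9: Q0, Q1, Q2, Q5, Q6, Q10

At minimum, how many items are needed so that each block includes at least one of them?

Take H = {Q3, Q4, Q5}. Each listed block contains at least one of these, so H is a hitting set of size 3.
The blocks S2, S4, S7 are pairwise disjoint, so any hitting set needs a separate item for each — at least 3. Hence 3 is optimal.

3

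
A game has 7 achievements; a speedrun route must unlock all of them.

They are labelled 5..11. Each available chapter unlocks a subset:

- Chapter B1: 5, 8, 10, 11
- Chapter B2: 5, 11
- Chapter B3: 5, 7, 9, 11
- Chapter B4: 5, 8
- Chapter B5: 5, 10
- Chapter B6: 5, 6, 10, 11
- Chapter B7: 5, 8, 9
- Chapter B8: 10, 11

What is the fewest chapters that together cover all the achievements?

3

Take {B3, B4, B6}. Their union is {5, 6, 7, 8, 9, 10, 11}, which is all 7 achievements.
Only B6 contains 6, so B6 is forced; the remaining 3 achievements need at least 2 more chapters (each remaining chapter adds at most 2) — so at least 3 chapters are needed, and 3 is optimal.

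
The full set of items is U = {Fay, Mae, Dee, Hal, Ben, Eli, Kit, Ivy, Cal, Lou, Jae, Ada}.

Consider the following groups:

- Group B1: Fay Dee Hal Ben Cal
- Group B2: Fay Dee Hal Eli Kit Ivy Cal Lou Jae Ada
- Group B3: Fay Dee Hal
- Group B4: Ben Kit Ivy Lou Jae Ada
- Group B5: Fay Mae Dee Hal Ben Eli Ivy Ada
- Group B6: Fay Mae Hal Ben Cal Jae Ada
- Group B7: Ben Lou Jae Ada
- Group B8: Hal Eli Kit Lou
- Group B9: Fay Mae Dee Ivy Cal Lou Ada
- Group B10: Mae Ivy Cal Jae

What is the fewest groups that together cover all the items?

2

Take {B2, B5}. Their union is {Fay, Mae, Dee, Hal, Ben, Eli, Kit, Ivy, Cal, Lou, Jae, Ada}, which is all 12 items.
No single group has all 12 items (the largest, B2, has 10), so 2 is optimal.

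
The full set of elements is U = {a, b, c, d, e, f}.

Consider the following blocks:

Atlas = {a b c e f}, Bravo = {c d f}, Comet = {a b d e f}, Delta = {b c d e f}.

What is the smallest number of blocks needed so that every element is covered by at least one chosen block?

Comet and Delta cover everything between them: the union {a, b, c, d, e, f} is all of U.
No single block has all 6 elements (the largest, Atlas, has 5), so 2 is optimal.

2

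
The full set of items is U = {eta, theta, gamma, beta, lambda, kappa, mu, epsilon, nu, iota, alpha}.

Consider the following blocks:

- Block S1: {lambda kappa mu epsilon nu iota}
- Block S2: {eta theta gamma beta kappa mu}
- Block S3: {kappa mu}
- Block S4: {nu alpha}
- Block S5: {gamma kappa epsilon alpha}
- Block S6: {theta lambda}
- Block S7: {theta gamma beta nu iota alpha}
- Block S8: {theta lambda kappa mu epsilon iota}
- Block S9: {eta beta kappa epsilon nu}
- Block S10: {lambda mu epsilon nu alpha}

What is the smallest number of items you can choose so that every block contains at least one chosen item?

3

H = {lambda, kappa, alpha} meets every block (each contains at least one member of H), and |H| = 3.
The blocks S3, S4, S6 are pairwise disjoint, so any hitting set needs a separate item for each — at least 3. Hence 3 is optimal.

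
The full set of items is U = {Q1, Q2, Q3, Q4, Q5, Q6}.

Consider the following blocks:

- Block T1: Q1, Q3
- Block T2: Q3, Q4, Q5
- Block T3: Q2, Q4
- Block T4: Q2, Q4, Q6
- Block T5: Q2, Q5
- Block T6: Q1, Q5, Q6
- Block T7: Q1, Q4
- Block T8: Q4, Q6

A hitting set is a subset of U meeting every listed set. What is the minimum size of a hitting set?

H = {Q1, Q4, Q5} meets every block (each contains at least one member of H), and |H| = 3.
The blocks T1, T5, T8 are pairwise disjoint, so any hitting set needs a separate item for each — at least 3. Hence 3 is optimal.

3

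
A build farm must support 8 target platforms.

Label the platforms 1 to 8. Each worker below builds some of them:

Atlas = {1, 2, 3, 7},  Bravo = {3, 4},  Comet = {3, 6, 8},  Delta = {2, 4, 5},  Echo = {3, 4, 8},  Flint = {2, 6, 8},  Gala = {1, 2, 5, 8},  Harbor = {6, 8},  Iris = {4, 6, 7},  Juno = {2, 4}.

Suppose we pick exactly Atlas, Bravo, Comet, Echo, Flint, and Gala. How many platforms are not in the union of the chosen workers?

Union of Atlas, Bravo, Comet, Echo, Flint, Gala = {1, 2, 3, 4, 5, 6, 7, 8} — that's every platform, so 0 are uncovered.

0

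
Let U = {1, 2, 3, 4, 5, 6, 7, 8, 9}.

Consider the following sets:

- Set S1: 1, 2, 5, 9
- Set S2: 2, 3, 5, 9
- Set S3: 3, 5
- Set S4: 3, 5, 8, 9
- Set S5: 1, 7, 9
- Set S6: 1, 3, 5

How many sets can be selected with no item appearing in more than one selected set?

2

S3, S5 are pairwise disjoint (S3={3,5}; S5={1,7,9}).
Every remaining set overlaps one of these, and no 3 of the listed sets are pairwise disjoint, so 2 is the maximum.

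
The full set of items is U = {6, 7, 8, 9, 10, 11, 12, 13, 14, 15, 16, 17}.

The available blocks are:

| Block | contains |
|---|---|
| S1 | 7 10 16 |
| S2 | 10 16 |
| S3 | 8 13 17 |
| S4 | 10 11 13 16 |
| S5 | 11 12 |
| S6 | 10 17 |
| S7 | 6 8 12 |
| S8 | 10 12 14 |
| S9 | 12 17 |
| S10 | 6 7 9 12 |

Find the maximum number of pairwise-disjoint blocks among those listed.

S1, S3, S5 are pairwise disjoint (S1={7,10,16}; S3={8,13,17}; S5={11,12}).
Every remaining block overlaps one of these, and no 4 of the listed blocks are pairwise disjoint, so 3 is the maximum.

3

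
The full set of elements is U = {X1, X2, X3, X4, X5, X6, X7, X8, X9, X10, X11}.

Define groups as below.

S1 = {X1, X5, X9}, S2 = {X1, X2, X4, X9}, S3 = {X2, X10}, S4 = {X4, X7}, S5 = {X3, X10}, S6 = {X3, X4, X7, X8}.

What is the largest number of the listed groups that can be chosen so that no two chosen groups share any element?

S1, S4, S5 are pairwise disjoint (S1={X1,X5,X9}; S4={X4,X7}; S5={X3,X10}).
Every remaining group overlaps one of these, and no 4 of the listed groups are pairwise disjoint, so 3 is the maximum.

3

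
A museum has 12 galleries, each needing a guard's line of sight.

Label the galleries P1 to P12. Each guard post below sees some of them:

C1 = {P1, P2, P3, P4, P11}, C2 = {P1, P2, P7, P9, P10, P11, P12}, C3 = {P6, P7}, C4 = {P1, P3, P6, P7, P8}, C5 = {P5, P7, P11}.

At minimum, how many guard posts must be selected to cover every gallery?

4

C1 and C2 and C4 and C5 together: C1 ∪ C2 ∪ C4 ∪ C5 = {P1, P2, P3, P4, P5, P6, P7, P8, P9, P10, P11, P12} — every gallery is covered.
No 3 of the 5 guard posts cover everything (all 10 combinations miss at least one gallery), so 4 is optimal.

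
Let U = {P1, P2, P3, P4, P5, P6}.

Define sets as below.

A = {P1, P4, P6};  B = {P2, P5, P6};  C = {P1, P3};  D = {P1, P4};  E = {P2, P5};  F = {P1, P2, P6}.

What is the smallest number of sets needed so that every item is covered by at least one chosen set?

3

Take {B, C, D}. Their union is {P1, P2, P3, P4, P5, P6}, which is all 6 items.
Only C contains P3, so C is forced; the remaining 4 items need at least 2 more sets (each remaining set adds at most 3) — so at least 3 sets are needed, and 3 is optimal.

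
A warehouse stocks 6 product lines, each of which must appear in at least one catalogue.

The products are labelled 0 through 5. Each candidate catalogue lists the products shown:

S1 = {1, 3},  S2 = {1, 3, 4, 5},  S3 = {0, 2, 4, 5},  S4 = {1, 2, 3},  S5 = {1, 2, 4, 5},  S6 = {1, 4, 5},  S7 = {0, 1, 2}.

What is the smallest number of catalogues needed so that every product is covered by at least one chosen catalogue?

2

S1 and S3 together: S1 ∪ S3 = {0, 1, 2, 3, 4, 5} — every product is covered.
No single catalogue has all 6 products (the largest, S2, has 4), so 2 is optimal.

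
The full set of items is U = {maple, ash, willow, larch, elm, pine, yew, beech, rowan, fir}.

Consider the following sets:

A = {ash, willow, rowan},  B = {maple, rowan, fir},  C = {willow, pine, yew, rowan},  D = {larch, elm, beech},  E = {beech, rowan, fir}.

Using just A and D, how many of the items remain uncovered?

Union of A, D = {ash, willow, larch, elm, beech, rowan}.
Not covered: maple, pine, yew, fir — 4 items.

4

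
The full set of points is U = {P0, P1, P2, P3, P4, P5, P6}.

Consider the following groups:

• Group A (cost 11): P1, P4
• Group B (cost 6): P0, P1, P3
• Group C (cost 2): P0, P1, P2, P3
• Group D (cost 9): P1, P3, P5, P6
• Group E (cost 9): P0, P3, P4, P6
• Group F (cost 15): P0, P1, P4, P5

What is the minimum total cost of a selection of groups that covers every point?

C, D, E together cover every point (C ∪ D ∪ E = {P0, P1, P2, P3, P4, P5, P6}); total cost 2 + 9 + 9 = 20.
No covering selection has total cost below 20.

20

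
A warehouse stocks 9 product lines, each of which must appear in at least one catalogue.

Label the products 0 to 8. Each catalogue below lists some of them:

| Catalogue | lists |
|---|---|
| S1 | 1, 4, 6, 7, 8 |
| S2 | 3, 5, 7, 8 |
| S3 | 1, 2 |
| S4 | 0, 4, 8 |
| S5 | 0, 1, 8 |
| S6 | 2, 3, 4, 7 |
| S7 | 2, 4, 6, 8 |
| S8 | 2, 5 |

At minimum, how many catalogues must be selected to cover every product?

3

Take {S2, S5, S7}. Their union is {0, 1, 2, 3, 4, 5, 6, 7, 8}, which is all 9 products.
No 2 of the 8 catalogues cover everything (all 28 combinations miss at least one product), so 3 is optimal.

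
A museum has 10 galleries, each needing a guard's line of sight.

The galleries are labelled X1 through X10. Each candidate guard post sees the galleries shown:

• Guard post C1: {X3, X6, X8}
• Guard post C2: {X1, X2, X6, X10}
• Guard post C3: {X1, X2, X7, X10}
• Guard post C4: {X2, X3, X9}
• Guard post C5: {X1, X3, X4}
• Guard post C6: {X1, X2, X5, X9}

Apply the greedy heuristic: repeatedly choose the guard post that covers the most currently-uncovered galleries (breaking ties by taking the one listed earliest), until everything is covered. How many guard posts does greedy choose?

Greedy: pick C2 (covers 4 new) → pick C1 (covers 2 new) → pick C6 (covers 2 new) → pick C3 (covers 1 new) → pick C5 (covers 1 new). Total picks: 5.
(The true minimum cover uses only 4 guard posts, so greedy is not optimal here.)

5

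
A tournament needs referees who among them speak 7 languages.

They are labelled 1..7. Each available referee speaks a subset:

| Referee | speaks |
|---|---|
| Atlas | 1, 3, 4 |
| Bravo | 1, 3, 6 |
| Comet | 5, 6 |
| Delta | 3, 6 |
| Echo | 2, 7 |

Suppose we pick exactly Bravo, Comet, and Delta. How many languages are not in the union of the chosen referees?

3

Union of Bravo, Comet, Delta = {1, 3, 5, 6}.
Not covered: 2, 4, 7 — 3 languages.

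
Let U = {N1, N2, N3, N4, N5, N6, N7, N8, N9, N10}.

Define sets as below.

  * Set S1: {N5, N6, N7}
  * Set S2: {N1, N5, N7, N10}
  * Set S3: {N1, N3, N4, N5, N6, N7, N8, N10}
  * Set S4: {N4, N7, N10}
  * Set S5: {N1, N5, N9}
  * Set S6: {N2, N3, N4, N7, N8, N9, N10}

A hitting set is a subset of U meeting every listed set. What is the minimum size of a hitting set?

H = {N5, N10} meets every set (each contains at least one member of H), and |H| = 2.
The sets S4, S5 are pairwise disjoint, so any hitting set needs a separate element for each — at least 2. Hence 2 is optimal.

2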